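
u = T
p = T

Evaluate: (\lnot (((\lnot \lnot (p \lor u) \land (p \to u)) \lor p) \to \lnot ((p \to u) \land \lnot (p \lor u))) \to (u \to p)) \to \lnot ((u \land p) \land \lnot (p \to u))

p \lor u = T \lor T = T
\lnot (p \lor u) = \lnot T = F
\lnot \lnot (p \lor u) = \lnot F = T
p \to u = T \to T = T
\lnot \lnot (p \lor u) \land (p \to u) = T \land T = T
(\lnot \lnot (p \lor u) \land (p \to u)) \lor p = T \lor T = T
p \to u = T \to T = T
p \lor u = T \lor T = T
\lnot (p \lor u) = \lnot T = F
(p \to u) \land \lnot (p \lor u) = T \land F = F
\lnot ((p \to u) \land \lnot (p \lor u)) = \lnot F = T
((\lnot \lnot (p \lor u) \land (p \to u)) \lor p) \to \lnot ((p \to u) \land \lnot (p \lor u)) = T \to T = T
\lnot (((\lnot \lnot (p \lor u) \land (p \to u)) \lor p) \to \lnot ((p \to u) \land \lnot (p \lor u))) = \lnot T = F
u \to p = T \to T = T
\lnot (((\lnot \lnot (p \lor u) \land (p \to u)) \lor p) \to \lnot ((p \to u) \land \lnot (p \lor u))) \to (u \to p) = F \to T = T
u \land p = T \land T = T
p \to u = T \to T = T
\lnot (p \to u) = \lnot T = F
(u \land p) \land \lnot (p \to u) = T \land F = F
\lnot ((u \land p) \land \lnot (p \to u)) = \lnot F = T
(\lnot (((\lnot \lnot (p \lor u) \land (p \to u)) \lor p) \to \lnot ((p \to u) \land \lnot (p \lor u))) \to (u \to p)) \to \lnot ((u \land p) \land \lnot (p \to u)) = T \to T = T

T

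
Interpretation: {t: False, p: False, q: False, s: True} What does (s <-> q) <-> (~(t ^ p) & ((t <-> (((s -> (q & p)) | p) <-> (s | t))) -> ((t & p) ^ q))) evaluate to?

s <-> q = True <-> False = False
t ^ p = False ^ False = False
~(t ^ p) = ~False = True
q & p = False & False = False
s -> (q & p) = True -> False = False
(s -> (q & p)) | p = False | False = False
s | t = True | False = True
((s -> (q & p)) | p) <-> (s | t) = False <-> True = False
t <-> (((s -> (q & p)) | p) <-> (s | t)) = False <-> False = True
t & p = False & False = False
(t & p) ^ q = False ^ False = False
(t <-> (((s -> (q & p)) | p) <-> (s | t))) -> ((t & p) ^ q) = True -> False = False
~(t ^ p) & ((t <-> (((s -> (q & p)) | p) <-> (s | t))) -> ((t & p) ^ q)) = True & False = False
(s <-> q) <-> (~(t ^ p) & ((t <-> (((s -> (q & p)) | p) <-> (s | t))) -> ((t & p) ^ q))) = False <-> False = True

True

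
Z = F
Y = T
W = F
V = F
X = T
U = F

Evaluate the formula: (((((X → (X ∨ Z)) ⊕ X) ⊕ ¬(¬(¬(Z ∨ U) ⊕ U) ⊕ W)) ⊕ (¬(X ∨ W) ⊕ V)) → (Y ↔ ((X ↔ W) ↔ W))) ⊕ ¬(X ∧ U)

F

X ∨ Z = T ∨ F = T
X → (X ∨ Z) = T → T = T
(X → (X ∨ Z)) ⊕ X = T ⊕ T = F
Z ∨ U = F ∨ F = F
¬(Z ∨ U) = ¬F = T
¬(Z ∨ U) ⊕ U = T ⊕ F = T
¬(¬(Z ∨ U) ⊕ U) = ¬T = F
¬(¬(Z ∨ U) ⊕ U) ⊕ W = F ⊕ F = F
¬(¬(¬(Z ∨ U) ⊕ U) ⊕ W) = ¬F = T
((X → (X ∨ Z)) ⊕ X) ⊕ ¬(¬(¬(Z ∨ U) ⊕ U) ⊕ W) = F ⊕ T = T
X ∨ W = T ∨ F = T
¬(X ∨ W) = ¬T = F
¬(X ∨ W) ⊕ V = F ⊕ F = F
(((X → (X ∨ Z)) ⊕ X) ⊕ ¬(¬(¬(Z ∨ U) ⊕ U) ⊕ W)) ⊕ (¬(X ∨ W) ⊕ V) = T ⊕ F = T
X ↔ W = T ↔ F = F
(X ↔ W) ↔ W = F ↔ F = T
Y ↔ ((X ↔ W) ↔ W) = T ↔ T = T
((((X → (X ∨ Z)) ⊕ X) ⊕ ¬(¬(¬(Z ∨ U) ⊕ U) ⊕ W)) ⊕ (¬(X ∨ W) ⊕ V)) → (Y ↔ ((X ↔ W) ↔ W)) = T → T = T
X ∧ U = T ∧ F = F
¬(X ∧ U) = ¬F = T
(((((X → (X ∨ Z)) ⊕ X) ⊕ ¬(¬(¬(Z ∨ U) ⊕ U) ⊕ W)) ⊕ (¬(X ∨ W) ⊕ V)) → (Y ↔ ((X ↔ W) ↔ W))) ⊕ ¬(X ∧ U) = T ⊕ T = F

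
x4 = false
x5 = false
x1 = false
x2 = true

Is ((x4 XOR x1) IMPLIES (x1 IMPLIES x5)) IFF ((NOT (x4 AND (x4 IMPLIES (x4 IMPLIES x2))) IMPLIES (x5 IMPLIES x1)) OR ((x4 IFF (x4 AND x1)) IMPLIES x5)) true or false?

Substituting x4=false, x5=false, x1=false, x2=true:
x4 XOR x1 = false XOR false = false
x1 IMPLIES x5 = false IMPLIES false = true
(x4 XOR x1) IMPLIES (x1 IMPLIES x5) = false IMPLIES true = true
x4 IMPLIES x2 = false IMPLIES true = true
x4 IMPLIES (x4 IMPLIES x2) = false IMPLIES true = true
x4 AND (x4 IMPLIES (x4 IMPLIES x2)) = false AND true = false
NOT (x4 AND (x4 IMPLIES (x4 IMPLIES x2))) = NOT false = true
x5 IMPLIES x1 = false IMPLIES false = true
NOT (x4 AND (x4 IMPLIES (x4 IMPLIES x2))) IMPLIES (x5 IMPLIES x1) = true IMPLIES true = true
x4 AND x1 = false AND false = false
x4 IFF (x4 AND x1) = false IFF false = true
(x4 IFF (x4 AND x1)) IMPLIES x5 = true IMPLIES false = false
(NOT (x4 AND (x4 IMPLIES (x4 IMPLIES x2))) IMPLIES (x5 IMPLIES x1)) OR ((x4 IFF (x4 AND x1)) IMPLIES x5) = true OR false = true
((x4 XOR x1) IMPLIES (x1 IMPLIES x5)) IFF ((NOT (x4 AND (x4 IMPLIES (x4 IMPLIES x2))) IMPLIES (x5 IMPLIES x1)) OR ((x4 IFF (x4 AND x1)) IMPLIES x5)) = true IFF true = true

true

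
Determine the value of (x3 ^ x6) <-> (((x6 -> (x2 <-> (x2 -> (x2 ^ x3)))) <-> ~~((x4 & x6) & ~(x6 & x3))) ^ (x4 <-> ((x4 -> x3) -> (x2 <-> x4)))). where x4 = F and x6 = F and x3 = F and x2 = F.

x3 ^ x6 = F ^ F = F
x2 ^ x3 = F ^ F = F
x2 -> (x2 ^ x3) = F -> F = T
x2 <-> (x2 -> (x2 ^ x3)) = F <-> T = F
x6 -> (x2 <-> (x2 -> (x2 ^ x3))) = F -> F = T
x4 & x6 = F & F = F
x6 & x3 = F & F = F
~(x6 & x3) = ~F = T
(x4 & x6) & ~(x6 & x3) = F & T = F
~((x4 & x6) & ~(x6 & x3)) = ~F = T
~~((x4 & x6) & ~(x6 & x3)) = ~T = F
(x6 -> (x2 <-> (x2 -> (x2 ^ x3)))) <-> ~~((x4 & x6) & ~(x6 & x3)) = T <-> F = F
x4 -> x3 = F -> F = T
x2 <-> x4 = F <-> F = T
(x4 -> x3) -> (x2 <-> x4) = T -> T = T
x4 <-> ((x4 -> x3) -> (x2 <-> x4)) = F <-> T = F
((x6 -> (x2 <-> (x2 -> (x2 ^ x3)))) <-> ~~((x4 & x6) & ~(x6 & x3))) ^ (x4 <-> ((x4 -> x3) -> (x2 <-> x4))) = F ^ F = F
(x3 ^ x6) <-> (((x6 -> (x2 <-> (x2 -> (x2 ^ x3)))) <-> ~~((x4 & x6) & ~(x6 & x3))) ^ (x4 <-> ((x4 -> x3) -> (x2 <-> x4)))) = F <-> F = T

T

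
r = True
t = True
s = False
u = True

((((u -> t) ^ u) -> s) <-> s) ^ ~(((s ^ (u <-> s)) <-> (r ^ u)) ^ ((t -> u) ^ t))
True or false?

False

Substituting r=True, t=True, s=False, u=True:
u -> t = True -> True = True
(u -> t) ^ u = True ^ True = False
((u -> t) ^ u) -> s = False -> False = True
(((u -> t) ^ u) -> s) <-> s = True <-> False = False
u <-> s = True <-> False = False
s ^ (u <-> s) = False ^ False = False
r ^ u = True ^ True = False
(s ^ (u <-> s)) <-> (r ^ u) = False <-> False = True
t -> u = True -> True = True
(t -> u) ^ t = True ^ True = False
((s ^ (u <-> s)) <-> (r ^ u)) ^ ((t -> u) ^ t) = True ^ False = True
~(((s ^ (u <-> s)) <-> (r ^ u)) ^ ((t -> u) ^ t)) = ~True = False
((((u -> t) ^ u) -> s) <-> s) ^ ~(((s ^ (u <-> s)) <-> (r ^ u)) ^ ((t -> u) ^ t)) = False ^ False = False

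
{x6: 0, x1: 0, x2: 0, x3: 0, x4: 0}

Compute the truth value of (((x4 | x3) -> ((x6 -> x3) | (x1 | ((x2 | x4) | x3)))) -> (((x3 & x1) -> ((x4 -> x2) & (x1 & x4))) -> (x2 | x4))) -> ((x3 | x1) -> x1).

1

x4 | x3 = 0 | 0 = 0
x6 -> x3 = 0 -> 0 = 1
x2 | x4 = 0 | 0 = 0
(x2 | x4) | x3 = 0 | 0 = 0
x1 | ((x2 | x4) | x3) = 0 | 0 = 0
(x6 -> x3) | (x1 | ((x2 | x4) | x3)) = 1 | 0 = 1
(x4 | x3) -> ((x6 -> x3) | (x1 | ((x2 | x4) | x3))) = 0 -> 1 = 1
x3 & x1 = 0 & 0 = 0
x4 -> x2 = 0 -> 0 = 1
x1 & x4 = 0 & 0 = 0
(x4 -> x2) & (x1 & x4) = 1 & 0 = 0
(x3 & x1) -> ((x4 -> x2) & (x1 & x4)) = 0 -> 0 = 1
x2 | x4 = 0 | 0 = 0
((x3 & x1) -> ((x4 -> x2) & (x1 & x4))) -> (x2 | x4) = 1 -> 0 = 0
((x4 | x3) -> ((x6 -> x3) | (x1 | ((x2 | x4) | x3)))) -> (((x3 & x1) -> ((x4 -> x2) & (x1 & x4))) -> (x2 | x4)) = 1 -> 0 = 0
x3 | x1 = 0 | 0 = 0
(x3 | x1) -> x1 = 0 -> 0 = 1
(((x4 | x3) -> ((x6 -> x3) | (x1 | ((x2 | x4) | x3)))) -> (((x3 & x1) -> ((x4 -> x2) & (x1 & x4))) -> (x2 | x4))) -> ((x3 | x1) -> x1) = 0 -> 1 = 1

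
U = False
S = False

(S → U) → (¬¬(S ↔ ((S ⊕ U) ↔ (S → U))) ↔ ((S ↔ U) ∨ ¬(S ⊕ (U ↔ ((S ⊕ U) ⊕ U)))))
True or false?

True

S → U = False → False = True
S ⊕ U = False ⊕ False = False
S → U = False → False = True
(S ⊕ U) ↔ (S → U) = False ↔ True = False
S ↔ ((S ⊕ U) ↔ (S → U)) = False ↔ False = True
¬(S ↔ ((S ⊕ U) ↔ (S → U))) = ¬True = False
¬¬(S ↔ ((S ⊕ U) ↔ (S → U))) = ¬False = True
S ↔ U = False ↔ False = True
S ⊕ U = False ⊕ False = False
(S ⊕ U) ⊕ U = False ⊕ False = False
U ↔ ((S ⊕ U) ⊕ U) = False ↔ False = True
S ⊕ (U ↔ ((S ⊕ U) ⊕ U)) = False ⊕ True = True
¬(S ⊕ (U ↔ ((S ⊕ U) ⊕ U))) = ¬True = False
(S ↔ U) ∨ ¬(S ⊕ (U ↔ ((S ⊕ U) ⊕ U))) = True ∨ False = True
¬¬(S ↔ ((S ⊕ U) ↔ (S → U))) ↔ ((S ↔ U) ∨ ¬(S ⊕ (U ↔ ((S ⊕ U) ⊕ U)))) = True ↔ True = True
(S → U) → (¬¬(S ↔ ((S ⊕ U) ↔ (S → U))) ↔ ((S ↔ U) ∨ ¬(S ⊕ (U ↔ ((S ⊕ U) ⊕ U))))) = True → True = True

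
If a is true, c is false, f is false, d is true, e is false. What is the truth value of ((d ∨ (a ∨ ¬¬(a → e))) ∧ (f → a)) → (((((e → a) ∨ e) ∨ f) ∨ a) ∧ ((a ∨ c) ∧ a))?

T

a → e = T → F = F
¬(a → e) = ¬F = T
¬¬(a → e) = ¬T = F
a ∨ ¬¬(a → e) = T ∨ F = T
d ∨ (a ∨ ¬¬(a → e)) = T ∨ T = T
f → a = F → T = T
(d ∨ (a ∨ ¬¬(a → e))) ∧ (f → a) = T ∧ T = T
e → a = F → T = T
(e → a) ∨ e = T ∨ F = T
((e → a) ∨ e) ∨ f = T ∨ F = T
(((e → a) ∨ e) ∨ f) ∨ a = T ∨ T = T
a ∨ c = T ∨ F = T
(a ∨ c) ∧ a = T ∧ T = T
((((e → a) ∨ e) ∨ f) ∨ a) ∧ ((a ∨ c) ∧ a) = T ∧ T = T
((d ∨ (a ∨ ¬¬(a → e))) ∧ (f → a)) → (((((e → a) ∨ e) ∨ f) ∨ a) ∧ ((a ∨ c) ∧ a)) = T → T = T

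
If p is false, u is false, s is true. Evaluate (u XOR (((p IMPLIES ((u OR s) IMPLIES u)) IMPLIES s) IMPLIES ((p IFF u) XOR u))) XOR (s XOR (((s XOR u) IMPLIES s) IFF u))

Substituting p=F, u=F, s=T:
u OR s = F OR T = T
(u OR s) IMPLIES u = T IMPLIES F = F
p IMPLIES ((u OR s) IMPLIES u) = F IMPLIES F = T
(p IMPLIES ((u OR s) IMPLIES u)) IMPLIES s = T IMPLIES T = T
p IFF u = F IFF F = T
(p IFF u) XOR u = T XOR F = T
((p IMPLIES ((u OR s) IMPLIES u)) IMPLIES s) IMPLIES ((p IFF u) XOR u) = T IMPLIES T = T
u XOR (((p IMPLIES ((u OR s) IMPLIES u)) IMPLIES s) IMPLIES ((p IFF u) XOR u)) = F XOR T = T
s XOR u = T XOR F = T
(s XOR u) IMPLIES s = T IMPLIES T = T
((s XOR u) IMPLIES s) IFF u = T IFF F = F
s XOR (((s XOR u) IMPLIES s) IFF u) = T XOR F = T
(u XOR (((p IMPLIES ((u OR s) IMPLIES u)) IMPLIES s) IMPLIES ((p IFF u) XOR u))) XOR (s XOR (((s XOR u) IMPLIES s) IFF u)) = T XOR T = F

F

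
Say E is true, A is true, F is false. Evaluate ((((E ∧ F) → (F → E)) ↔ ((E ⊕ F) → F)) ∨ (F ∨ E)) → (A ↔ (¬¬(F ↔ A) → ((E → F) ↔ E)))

E ∧ F = True ∧ False = False
F → E = False → True = True
(E ∧ F) → (F → E) = False → True = True
E ⊕ F = True ⊕ False = True
(E ⊕ F) → F = True → False = False
((E ∧ F) → (F → E)) ↔ ((E ⊕ F) → F) = True ↔ False = False
F ∨ E = False ∨ True = True
(((E ∧ F) → (F → E)) ↔ ((E ⊕ F) → F)) ∨ (F ∨ E) = False ∨ True = True
F ↔ A = False ↔ True = False
¬(F ↔ A) = ¬False = True
¬¬(F ↔ A) = ¬True = False
E → F = True → False = False
(E → F) ↔ E = False ↔ True = False
¬¬(F ↔ A) → ((E → F) ↔ E) = False → False = True
A ↔ (¬¬(F ↔ A) → ((E → F) ↔ E)) = True ↔ True = True
((((E ∧ F) → (F → E)) ↔ ((E ⊕ F) → F)) ∨ (F ∨ E)) → (A ↔ (¬¬(F ↔ A) → ((E → F) ↔ E))) = True → True = True

True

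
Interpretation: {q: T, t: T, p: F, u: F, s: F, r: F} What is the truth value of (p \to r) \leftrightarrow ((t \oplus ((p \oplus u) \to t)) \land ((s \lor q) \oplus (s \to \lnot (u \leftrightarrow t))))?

p \to r = F \to F = T
p \oplus u = F \oplus F = F
(p \oplus u) \to t = F \to T = T
t \oplus ((p \oplus u) \to t) = T \oplus T = F
s \lor q = F \lor T = T
u \leftrightarrow t = F \leftrightarrow T = F
\lnot (u \leftrightarrow t) = \lnot F = T
s \to \lnot (u \leftrightarrow t) = F \to T = T
(s \lor q) \oplus (s \to \lnot (u \leftrightarrow t)) = T \oplus T = F
(t \oplus ((p \oplus u) \to t)) \land ((s \lor q) \oplus (s \to \lnot (u \leftrightarrow t))) = F \land F = F
(p \to r) \leftrightarrow ((t \oplus ((p \oplus u) \to t)) \land ((s \lor q) \oplus (s \to \lnot (u \leftrightarrow t)))) = T \leftrightarrow F = F

F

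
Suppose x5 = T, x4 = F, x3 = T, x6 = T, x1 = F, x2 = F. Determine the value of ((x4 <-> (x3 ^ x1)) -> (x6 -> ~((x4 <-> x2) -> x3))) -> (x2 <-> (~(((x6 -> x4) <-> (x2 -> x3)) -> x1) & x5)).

x3 ^ x1 = T ^ F = T
x4 <-> (x3 ^ x1) = F <-> T = F
x4 <-> x2 = F <-> F = T
(x4 <-> x2) -> x3 = T -> T = T
~((x4 <-> x2) -> x3) = ~T = F
x6 -> ~((x4 <-> x2) -> x3) = T -> F = F
(x4 <-> (x3 ^ x1)) -> (x6 -> ~((x4 <-> x2) -> x3)) = F -> F = T
x6 -> x4 = T -> F = F
x2 -> x3 = F -> T = T
(x6 -> x4) <-> (x2 -> x3) = F <-> T = F
((x6 -> x4) <-> (x2 -> x3)) -> x1 = F -> F = T
~(((x6 -> x4) <-> (x2 -> x3)) -> x1) = ~T = F
~(((x6 -> x4) <-> (x2 -> x3)) -> x1) & x5 = F & T = F
x2 <-> (~(((x6 -> x4) <-> (x2 -> x3)) -> x1) & x5) = F <-> F = T
((x4 <-> (x3 ^ x1)) -> (x6 -> ~((x4 <-> x2) -> x3))) -> (x2 <-> (~(((x6 -> x4) <-> (x2 -> x3)) -> x1) & x5)) = T -> T = T

T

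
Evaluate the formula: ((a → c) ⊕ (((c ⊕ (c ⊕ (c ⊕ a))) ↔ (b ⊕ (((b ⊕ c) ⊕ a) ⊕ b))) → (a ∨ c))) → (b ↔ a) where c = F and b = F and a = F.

T

a → c = F → F = T
c ⊕ a = F ⊕ F = F
c ⊕ (c ⊕ a) = F ⊕ F = F
c ⊕ (c ⊕ (c ⊕ a)) = F ⊕ F = F
b ⊕ c = F ⊕ F = F
(b ⊕ c) ⊕ a = F ⊕ F = F
((b ⊕ c) ⊕ a) ⊕ b = F ⊕ F = F
b ⊕ (((b ⊕ c) ⊕ a) ⊕ b) = F ⊕ F = F
(c ⊕ (c ⊕ (c ⊕ a))) ↔ (b ⊕ (((b ⊕ c) ⊕ a) ⊕ b)) = F ↔ F = T
a ∨ c = F ∨ F = F
((c ⊕ (c ⊕ (c ⊕ a))) ↔ (b ⊕ (((b ⊕ c) ⊕ a) ⊕ b))) → (a ∨ c) = T → F = F
(a → c) ⊕ (((c ⊕ (c ⊕ (c ⊕ a))) ↔ (b ⊕ (((b ⊕ c) ⊕ a) ⊕ b))) → (a ∨ c)) = T ⊕ F = T
b ↔ a = F ↔ F = T
((a → c) ⊕ (((c ⊕ (c ⊕ (c ⊕ a))) ↔ (b ⊕ (((b ⊕ c) ⊕ a) ⊕ b))) → (a ∨ c))) → (b ↔ a) = T → T = T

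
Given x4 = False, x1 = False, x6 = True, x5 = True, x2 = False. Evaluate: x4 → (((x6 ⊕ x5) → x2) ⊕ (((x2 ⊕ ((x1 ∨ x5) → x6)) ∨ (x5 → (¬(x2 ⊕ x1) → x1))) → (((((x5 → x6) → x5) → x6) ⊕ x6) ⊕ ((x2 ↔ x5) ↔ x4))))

Substituting x4=False, x1=False, x6=True, x5=True, x2=False:
x6 ⊕ x5 = True ⊕ True = False
(x6 ⊕ x5) → x2 = False → False = True
x1 ∨ x5 = False ∨ True = True
(x1 ∨ x5) → x6 = True → True = True
x2 ⊕ ((x1 ∨ x5) → x6) = False ⊕ True = True
x2 ⊕ x1 = False ⊕ False = False
¬(x2 ⊕ x1) = ¬False = True
¬(x2 ⊕ x1) → x1 = True → False = False
x5 → (¬(x2 ⊕ x1) → x1) = True → False = False
(x2 ⊕ ((x1 ∨ x5) → x6)) ∨ (x5 → (¬(x2 ⊕ x1) → x1)) = True ∨ False = True
x5 → x6 = True → True = True
(x5 → x6) → x5 = True → True = True
((x5 → x6) → x5) → x6 = True → True = True
(((x5 → x6) → x5) → x6) ⊕ x6 = True ⊕ True = False
x2 ↔ x5 = False ↔ True = False
(x2 ↔ x5) ↔ x4 = False ↔ False = True
((((x5 → x6) → x5) → x6) ⊕ x6) ⊕ ((x2 ↔ x5) ↔ x4) = False ⊕ True = True
((x2 ⊕ ((x1 ∨ x5) → x6)) ∨ (x5 → (¬(x2 ⊕ x1) → x1))) → (((((x5 → x6) → x5) → x6) ⊕ x6) ⊕ ((x2 ↔ x5) ↔ x4)) = True → True = True
((x6 ⊕ x5) → x2) ⊕ (((x2 ⊕ ((x1 ∨ x5) → x6)) ∨ (x5 → (¬(x2 ⊕ x1) → x1))) → (((((x5 → x6) → x5) → x6) ⊕ x6) ⊕ ((x2 ↔ x5) ↔ x4))) = True ⊕ True = False
x4 → (((x6 ⊕ x5) → x2) ⊕ (((x2 ⊕ ((x1 ∨ x5) → x6)) ∨ (x5 → (¬(x2 ⊕ x1) → x1))) → (((((x5 → x6) → x5) → x6) ⊕ x6) ⊕ ((x2 ↔ x5) ↔ x4)))) = False → False = True

True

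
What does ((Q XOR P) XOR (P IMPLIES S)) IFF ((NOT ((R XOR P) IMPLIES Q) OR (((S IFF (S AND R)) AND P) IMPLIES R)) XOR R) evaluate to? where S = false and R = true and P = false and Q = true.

true

Q XOR P = true XOR false = true
P IMPLIES S = false IMPLIES false = true
(Q XOR P) XOR (P IMPLIES S) = true XOR true = false
R XOR P = true XOR false = true
(R XOR P) IMPLIES Q = true IMPLIES true = true
NOT ((R XOR P) IMPLIES Q) = NOT true = false
S AND R = false AND true = false
S IFF (S AND R) = false IFF false = true
(S IFF (S AND R)) AND P = true AND false = false
((S IFF (S AND R)) AND P) IMPLIES R = false IMPLIES true = true
NOT ((R XOR P) IMPLIES Q) OR (((S IFF (S AND R)) AND P) IMPLIES R) = false OR true = true
(NOT ((R XOR P) IMPLIES Q) OR (((S IFF (S AND R)) AND P) IMPLIES R)) XOR R = true XOR true = false
((Q XOR P) XOR (P IMPLIES S)) IFF ((NOT ((R XOR P) IMPLIES Q) OR (((S IFF (S AND R)) AND P) IMPLIES R)) XOR R) = false IFF false = true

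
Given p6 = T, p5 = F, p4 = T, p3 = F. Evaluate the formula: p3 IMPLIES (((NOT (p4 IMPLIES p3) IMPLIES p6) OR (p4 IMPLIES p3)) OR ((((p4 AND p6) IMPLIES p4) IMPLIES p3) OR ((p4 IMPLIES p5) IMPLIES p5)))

T

Substituting p6=T, p5=F, p4=T, p3=F:
p4 IMPLIES p3 = T IMPLIES F = F
NOT (p4 IMPLIES p3) = NOT F = T
NOT (p4 IMPLIES p3) IMPLIES p6 = T IMPLIES T = T
p4 IMPLIES p3 = T IMPLIES F = F
(NOT (p4 IMPLIES p3) IMPLIES p6) OR (p4 IMPLIES p3) = T OR F = T
p4 AND p6 = T AND T = T
(p4 AND p6) IMPLIES p4 = T IMPLIES T = T
((p4 AND p6) IMPLIES p4) IMPLIES p3 = T IMPLIES F = F
p4 IMPLIES p5 = T IMPLIES F = F
(p4 IMPLIES p5) IMPLIES p5 = F IMPLIES F = T
(((p4 AND p6) IMPLIES p4) IMPLIES p3) OR ((p4 IMPLIES p5) IMPLIES p5) = F OR T = T
((NOT (p4 IMPLIES p3) IMPLIES p6) OR (p4 IMPLIES p3)) OR ((((p4 AND p6) IMPLIES p4) IMPLIES p3) OR ((p4 IMPLIES p5) IMPLIES p5)) = T OR T = T
p3 IMPLIES (((NOT (p4 IMPLIES p3) IMPLIES p6) OR (p4 IMPLIES p3)) OR ((((p4 AND p6) IMPLIES p4) IMPLIES p3) OR ((p4 IMPLIES p5) IMPLIES p5))) = F IMPLIES T = T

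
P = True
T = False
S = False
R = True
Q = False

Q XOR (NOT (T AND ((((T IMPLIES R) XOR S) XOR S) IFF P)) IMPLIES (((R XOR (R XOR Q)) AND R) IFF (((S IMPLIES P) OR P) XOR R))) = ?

T IMPLIES R = False IMPLIES True = True
(T IMPLIES R) XOR S = True XOR False = True
((T IMPLIES R) XOR S) XOR S = True XOR False = True
(((T IMPLIES R) XOR S) XOR S) IFF P = True IFF True = True
T AND ((((T IMPLIES R) XOR S) XOR S) IFF P) = False AND True = False
NOT (T AND ((((T IMPLIES R) XOR S) XOR S) IFF P)) = NOT False = True
R XOR Q = True XOR False = True
R XOR (R XOR Q) = True XOR True = False
(R XOR (R XOR Q)) AND R = False AND True = False
S IMPLIES P = False IMPLIES True = True
(S IMPLIES P) OR P = True OR True = True
((S IMPLIES P) OR P) XOR R = True XOR True = False
((R XOR (R XOR Q)) AND R) IFF (((S IMPLIES P) OR P) XOR R) = False IFF False = True
NOT (T AND ((((T IMPLIES R) XOR S) XOR S) IFF P)) IMPLIES (((R XOR (R XOR Q)) AND R) IFF (((S IMPLIES P) OR P) XOR R)) = True IMPLIES True = True
Q XOR (NOT (T AND ((((T IMPLIES R) XOR S) XOR S) IFF P)) IMPLIES (((R XOR (R XOR Q)) AND R) IFF (((S IMPLIES P) OR P) XOR R))) = False XOR True = True

True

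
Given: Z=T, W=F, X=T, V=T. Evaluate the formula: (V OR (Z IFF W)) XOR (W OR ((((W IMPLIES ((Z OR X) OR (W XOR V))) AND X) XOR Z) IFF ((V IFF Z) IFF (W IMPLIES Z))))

T

Z IFF W = T IFF F = F
V OR (Z IFF W) = T OR F = T
Z OR X = T OR T = T
W XOR V = F XOR T = T
(Z OR X) OR (W XOR V) = T OR T = T
W IMPLIES ((Z OR X) OR (W XOR V)) = F IMPLIES T = T
(W IMPLIES ((Z OR X) OR (W XOR V))) AND X = T AND T = T
((W IMPLIES ((Z OR X) OR (W XOR V))) AND X) XOR Z = T XOR T = F
V IFF Z = T IFF T = T
W IMPLIES Z = F IMPLIES T = T
(V IFF Z) IFF (W IMPLIES Z) = T IFF T = T
(((W IMPLIES ((Z OR X) OR (W XOR V))) AND X) XOR Z) IFF ((V IFF Z) IFF (W IMPLIES Z)) = F IFF T = F
W OR ((((W IMPLIES ((Z OR X) OR (W XOR V))) AND X) XOR Z) IFF ((V IFF Z) IFF (W IMPLIES Z))) = F OR F = F
(V OR (Z IFF W)) XOR (W OR ((((W IMPLIES ((Z OR X) OR (W XOR V))) AND X) XOR Z) IFF ((V IFF Z) IFF (W IMPLIES Z)))) = T XOR F = T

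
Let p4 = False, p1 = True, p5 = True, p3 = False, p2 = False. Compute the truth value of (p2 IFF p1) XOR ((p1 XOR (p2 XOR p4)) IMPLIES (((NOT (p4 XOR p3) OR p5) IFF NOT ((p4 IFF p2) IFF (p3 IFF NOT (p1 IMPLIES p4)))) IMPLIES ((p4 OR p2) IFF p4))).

p2 IFF p1 = False IFF True = False
p2 XOR p4 = False XOR False = False
p1 XOR (p2 XOR p4) = True XOR False = True
p4 XOR p3 = False XOR False = False
NOT (p4 XOR p3) = NOT False = True
NOT (p4 XOR p3) OR p5 = True OR True = True
p4 IFF p2 = False IFF False = True
p1 IMPLIES p4 = True IMPLIES False = False
NOT (p1 IMPLIES p4) = NOT False = True
p3 IFF NOT (p1 IMPLIES p4) = False IFF True = False
(p4 IFF p2) IFF (p3 IFF NOT (p1 IMPLIES p4)) = True IFF False = False
NOT ((p4 IFF p2) IFF (p3 IFF NOT (p1 IMPLIES p4))) = NOT False = True
(NOT (p4 XOR p3) OR p5) IFF NOT ((p4 IFF p2) IFF (p3 IFF NOT (p1 IMPLIES p4))) = True IFF True = True
p4 OR p2 = False OR False = False
(p4 OR p2) IFF p4 = False IFF False = True
((NOT (p4 XOR p3) OR p5) IFF NOT ((p4 IFF p2) IFF (p3 IFF NOT (p1 IMPLIES p4)))) IMPLIES ((p4 OR p2) IFF p4) = True IMPLIES True = True
(p1 XOR (p2 XOR p4)) IMPLIES (((NOT (p4 XOR p3) OR p5) IFF NOT ((p4 IFF p2) IFF (p3 IFF NOT (p1 IMPLIES p4)))) IMPLIES ((p4 OR p2) IFF p4)) = True IMPLIES True = True
(p2 IFF p1) XOR ((p1 XOR (p2 XOR p4)) IMPLIES (((NOT (p4 XOR p3) OR p5) IFF NOT ((p4 IFF p2) IFF (p3 IFF NOT (p1 IMPLIES p4)))) IMPLIES ((p4 OR p2) IFF p4))) = False XOR True = True

True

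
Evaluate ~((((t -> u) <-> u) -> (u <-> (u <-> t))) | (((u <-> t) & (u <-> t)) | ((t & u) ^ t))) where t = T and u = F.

F

Substituting t=T, u=F:
t -> u = T -> F = F
(t -> u) <-> u = F <-> F = T
u <-> t = F <-> T = F
u <-> (u <-> t) = F <-> F = T
((t -> u) <-> u) -> (u <-> (u <-> t)) = T -> T = T
u <-> t = F <-> T = F
u <-> t = F <-> T = F
(u <-> t) & (u <-> t) = F & F = F
t & u = T & F = F
(t & u) ^ t = F ^ T = T
((u <-> t) & (u <-> t)) | ((t & u) ^ t) = F | T = T
(((t -> u) <-> u) -> (u <-> (u <-> t))) | (((u <-> t) & (u <-> t)) | ((t & u) ^ t)) = T | T = T
~((((t -> u) <-> u) -> (u <-> (u <-> t))) | (((u <-> t) & (u <-> t)) | ((t & u) ^ t))) = ~T = F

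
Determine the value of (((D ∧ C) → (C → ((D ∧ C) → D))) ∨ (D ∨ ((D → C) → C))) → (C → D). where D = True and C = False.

True

Substituting D=True, C=False:
D ∧ C = True ∧ False = False
D ∧ C = True ∧ False = False
(D ∧ C) → D = False → True = True
C → ((D ∧ C) → D) = False → True = True
(D ∧ C) → (C → ((D ∧ C) → D)) = False → True = True
D → C = True → False = False
(D → C) → C = False → False = True
D ∨ ((D → C) → C) = True ∨ True = True
((D ∧ C) → (C → ((D ∧ C) → D))) ∨ (D ∨ ((D → C) → C)) = True ∨ True = True
C → D = False → True = True
(((D ∧ C) → (C → ((D ∧ C) → D))) ∨ (D ∨ ((D → C) → C))) → (C → D) = True → True = True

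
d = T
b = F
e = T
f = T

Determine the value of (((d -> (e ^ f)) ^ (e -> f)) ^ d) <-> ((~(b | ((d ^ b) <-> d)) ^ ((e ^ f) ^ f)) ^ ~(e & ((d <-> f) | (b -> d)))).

Substituting d=T, b=F, e=T, f=T:
e ^ f = T ^ T = F
d -> (e ^ f) = T -> F = F
e -> f = T -> T = T
(d -> (e ^ f)) ^ (e -> f) = F ^ T = T
((d -> (e ^ f)) ^ (e -> f)) ^ d = T ^ T = F
d ^ b = T ^ F = T
(d ^ b) <-> d = T <-> T = T
b | ((d ^ b) <-> d) = F | T = T
~(b | ((d ^ b) <-> d)) = ~T = F
e ^ f = T ^ T = F
(e ^ f) ^ f = F ^ T = T
~(b | ((d ^ b) <-> d)) ^ ((e ^ f) ^ f) = F ^ T = T
d <-> f = T <-> T = T
b -> d = F -> T = T
(d <-> f) | (b -> d) = T | T = T
e & ((d <-> f) | (b -> d)) = T & T = T
~(e & ((d <-> f) | (b -> d))) = ~T = F
(~(b | ((d ^ b) <-> d)) ^ ((e ^ f) ^ f)) ^ ~(e & ((d <-> f) | (b -> d))) = T ^ F = T
(((d -> (e ^ f)) ^ (e -> f)) ^ d) <-> ((~(b | ((d ^ b) <-> d)) ^ ((e ^ f) ^ f)) ^ ~(e & ((d <-> f) | (b -> d)))) = F <-> T = F

F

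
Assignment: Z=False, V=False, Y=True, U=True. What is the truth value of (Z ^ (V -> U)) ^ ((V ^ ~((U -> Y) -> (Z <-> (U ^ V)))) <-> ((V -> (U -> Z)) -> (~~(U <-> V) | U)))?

V -> U = False -> True = True
Z ^ (V -> U) = False ^ True = True
U -> Y = True -> True = True
U ^ V = True ^ False = True
Z <-> (U ^ V) = False <-> True = False
(U -> Y) -> (Z <-> (U ^ V)) = True -> False = False
~((U -> Y) -> (Z <-> (U ^ V))) = ~False = True
V ^ ~((U -> Y) -> (Z <-> (U ^ V))) = False ^ True = True
U -> Z = True -> False = False
V -> (U -> Z) = False -> False = True
U <-> V = True <-> False = False
~(U <-> V) = ~False = True
~~(U <-> V) = ~True = False
~~(U <-> V) | U = False | True = True
(V -> (U -> Z)) -> (~~(U <-> V) | U) = True -> True = True
(V ^ ~((U -> Y) -> (Z <-> (U ^ V)))) <-> ((V -> (U -> Z)) -> (~~(U <-> V) | U)) = True <-> True = True
(Z ^ (V -> U)) ^ ((V ^ ~((U -> Y) -> (Z <-> (U ^ V)))) <-> ((V -> (U -> Z)) -> (~~(U <-> V) | U))) = True ^ True = False

False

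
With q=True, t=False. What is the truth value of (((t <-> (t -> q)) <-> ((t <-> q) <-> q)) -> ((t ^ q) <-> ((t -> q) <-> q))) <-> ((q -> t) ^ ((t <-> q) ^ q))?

True

t -> q = False -> True = True
t <-> (t -> q) = False <-> True = False
t <-> q = False <-> True = False
(t <-> q) <-> q = False <-> True = False
(t <-> (t -> q)) <-> ((t <-> q) <-> q) = False <-> False = True
t ^ q = False ^ True = True
t -> q = False -> True = True
(t -> q) <-> q = True <-> True = True
(t ^ q) <-> ((t -> q) <-> q) = True <-> True = True
((t <-> (t -> q)) <-> ((t <-> q) <-> q)) -> ((t ^ q) <-> ((t -> q) <-> q)) = True -> True = True
q -> t = True -> False = False
t <-> q = False <-> True = False
(t <-> q) ^ q = False ^ True = True
(q -> t) ^ ((t <-> q) ^ q) = False ^ True = True
(((t <-> (t -> q)) <-> ((t <-> q) <-> q)) -> ((t ^ q) <-> ((t -> q) <-> q))) <-> ((q -> t) ^ ((t <-> q) ^ q)) = True <-> True = True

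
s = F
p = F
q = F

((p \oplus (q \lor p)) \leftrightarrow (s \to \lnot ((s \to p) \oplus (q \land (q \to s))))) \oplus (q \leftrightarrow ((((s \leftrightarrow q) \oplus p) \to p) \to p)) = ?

q \lor p = F \lor F = F
p \oplus (q \lor p) = F \oplus F = F
s \to p = F \to F = T
q \to s = F \to F = T
q \land (q \to s) = F \land T = F
(s \to p) \oplus (q \land (q \to s)) = T \oplus F = T
\lnot ((s \to p) \oplus (q \land (q \to s))) = \lnot T = F
s \to \lnot ((s \to p) \oplus (q \land (q \to s))) = F \to F = T
(p \oplus (q \lor p)) \leftrightarrow (s \to \lnot ((s \to p) \oplus (q \land (q \to s)))) = F \leftrightarrow T = F
s \leftrightarrow q = F \leftrightarrow F = T
(s \leftrightarrow q) \oplus p = T \oplus F = T
((s \leftrightarrow q) \oplus p) \to p = T \to F = F
(((s \leftrightarrow q) \oplus p) \to p) \to p = F \to F = T
q \leftrightarrow ((((s \leftrightarrow q) \oplus p) \to p) \to p) = F \leftrightarrow T = F
((p \oplus (q \lor p)) \leftrightarrow (s \to \lnot ((s \to p) \oplus (q \land (q \to s))))) \oplus (q \leftrightarrow ((((s \leftrightarrow q) \oplus p) \to p) \to p)) = F \oplus F = F

F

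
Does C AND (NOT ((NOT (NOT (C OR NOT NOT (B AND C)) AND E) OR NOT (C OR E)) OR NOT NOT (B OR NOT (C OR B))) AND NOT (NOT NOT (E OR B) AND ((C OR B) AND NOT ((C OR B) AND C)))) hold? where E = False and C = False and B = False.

B AND C = False AND False = False
NOT (B AND C) = NOT False = True
NOT NOT (B AND C) = NOT True = False
C OR NOT NOT (B AND C) = False OR False = False
NOT (C OR NOT NOT (B AND C)) = NOT False = True
NOT (C OR NOT NOT (B AND C)) AND E = True AND False = False
NOT (NOT (C OR NOT NOT (B AND C)) AND E) = NOT False = True
C OR E = False OR False = False
NOT (C OR E) = NOT False = True
NOT (NOT (C OR NOT NOT (B AND C)) AND E) OR NOT (C OR E) = True OR True = True
C OR B = False OR False = False
NOT (C OR B) = NOT False = True
B OR NOT (C OR B) = False OR True = True
NOT (B OR NOT (C OR B)) = NOT True = False
NOT NOT (B OR NOT (C OR B)) = NOT False = True
(NOT (NOT (C OR NOT NOT (B AND C)) AND E) OR NOT (C OR E)) OR NOT NOT (B OR NOT (C OR B)) = True OR True = True
NOT ((NOT (NOT (C OR NOT NOT (B AND C)) AND E) OR NOT (C OR E)) OR NOT NOT (B OR NOT (C OR B))) = NOT True = False
E OR B = False OR False = False
NOT (E OR B) = NOT False = True
NOT NOT (E OR B) = NOT True = False
C OR B = False OR False = False
C OR B = False OR False = False
(C OR B) AND C = False AND False = False
NOT ((C OR B) AND C) = NOT False = True
(C OR B) AND NOT ((C OR B) AND C) = False AND True = False
NOT NOT (E OR B) AND ((C OR B) AND NOT ((C OR B) AND C)) = False AND False = False
NOT (NOT NOT (E OR B) AND ((C OR B) AND NOT ((C OR B) AND C))) = NOT False = True
NOT ((NOT (NOT (C OR NOT NOT (B AND C)) AND E) OR NOT (C OR E)) OR NOT NOT (B OR NOT (C OR B))) AND NOT (NOT NOT (E OR B) AND ((C OR B) AND NOT ((C OR B) AND C))) = False AND True = False
C AND (NOT ((NOT (NOT (C OR NOT NOT (B AND C)) AND E) OR NOT (C OR E)) OR NOT NOT (B OR NOT (C OR B))) AND NOT (NOT NOT (E OR B) AND ((C OR B) AND NOT ((C OR B) AND C)))) = False AND False = False

False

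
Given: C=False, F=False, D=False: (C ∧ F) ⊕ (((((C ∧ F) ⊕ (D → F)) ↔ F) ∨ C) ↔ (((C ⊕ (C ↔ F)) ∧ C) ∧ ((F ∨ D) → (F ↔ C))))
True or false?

True

C ∧ F = False ∧ False = False
C ∧ F = False ∧ False = False
D → F = False → False = True
(C ∧ F) ⊕ (D → F) = False ⊕ True = True
((C ∧ F) ⊕ (D → F)) ↔ F = True ↔ False = False
(((C ∧ F) ⊕ (D → F)) ↔ F) ∨ C = False ∨ False = False
C ↔ F = False ↔ False = True
C ⊕ (C ↔ F) = False ⊕ True = True
(C ⊕ (C ↔ F)) ∧ C = True ∧ False = False
F ∨ D = False ∨ False = False
F ↔ C = False ↔ False = True
(F ∨ D) → (F ↔ C) = False → True = True
((C ⊕ (C ↔ F)) ∧ C) ∧ ((F ∨ D) → (F ↔ C)) = False ∧ True = False
((((C ∧ F) ⊕ (D → F)) ↔ F) ∨ C) ↔ (((C ⊕ (C ↔ F)) ∧ C) ∧ ((F ∨ D) → (F ↔ C))) = False ↔ False = True
(C ∧ F) ⊕ (((((C ∧ F) ⊕ (D → F)) ↔ F) ∨ C) ↔ (((C ⊕ (C ↔ F)) ∧ C) ∧ ((F ∨ D) → (F ↔ C)))) = False ⊕ True = True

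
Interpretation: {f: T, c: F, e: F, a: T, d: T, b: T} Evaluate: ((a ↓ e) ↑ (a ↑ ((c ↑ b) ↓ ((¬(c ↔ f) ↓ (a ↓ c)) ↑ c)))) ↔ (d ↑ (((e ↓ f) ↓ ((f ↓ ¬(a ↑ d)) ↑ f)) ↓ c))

a ↓ e = T ↓ F = F
c ↑ b = F ↑ T = T
c ↔ f = F ↔ T = F
¬(c ↔ f) = ¬F = T
a ↓ c = T ↓ F = F
¬(c ↔ f) ↓ (a ↓ c) = T ↓ F = F
(¬(c ↔ f) ↓ (a ↓ c)) ↑ c = F ↑ F = T
(c ↑ b) ↓ ((¬(c ↔ f) ↓ (a ↓ c)) ↑ c) = T ↓ T = F
a ↑ ((c ↑ b) ↓ ((¬(c ↔ f) ↓ (a ↓ c)) ↑ c)) = T ↑ F = T
(a ↓ e) ↑ (a ↑ ((c ↑ b) ↓ ((¬(c ↔ f) ↓ (a ↓ c)) ↑ c))) = F ↑ T = T
e ↓ f = F ↓ T = F
a ↑ d = T ↑ T = F
¬(a ↑ d) = ¬F = T
f ↓ ¬(a ↑ d) = T ↓ T = F
(f ↓ ¬(a ↑ d)) ↑ f = F ↑ T = T
(e ↓ f) ↓ ((f ↓ ¬(a ↑ d)) ↑ f) = F ↓ T = F
((e ↓ f) ↓ ((f ↓ ¬(a ↑ d)) ↑ f)) ↓ c = F ↓ F = T
d ↑ (((e ↓ f) ↓ ((f ↓ ¬(a ↑ d)) ↑ f)) ↓ c) = T ↑ T = F
((a ↓ e) ↑ (a ↑ ((c ↑ b) ↓ ((¬(c ↔ f) ↓ (a ↓ c)) ↑ c)))) ↔ (d ↑ (((e ↓ f) ↓ ((f ↓ ¬(a ↑ d)) ↑ f)) ↓ c)) = T ↔ F = F

F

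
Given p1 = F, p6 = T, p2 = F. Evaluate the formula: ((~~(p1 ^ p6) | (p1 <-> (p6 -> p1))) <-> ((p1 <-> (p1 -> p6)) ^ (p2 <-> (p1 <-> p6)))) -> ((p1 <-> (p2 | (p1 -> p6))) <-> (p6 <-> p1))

Substituting p1=F, p6=T, p2=F:
p1 ^ p6 = F ^ T = T
~(p1 ^ p6) = ~T = F
~~(p1 ^ p6) = ~F = T
p6 -> p1 = T -> F = F
p1 <-> (p6 -> p1) = F <-> F = T
~~(p1 ^ p6) | (p1 <-> (p6 -> p1)) = T | T = T
p1 -> p6 = F -> T = T
p1 <-> (p1 -> p6) = F <-> T = F
p1 <-> p6 = F <-> T = F
p2 <-> (p1 <-> p6) = F <-> F = T
(p1 <-> (p1 -> p6)) ^ (p2 <-> (p1 <-> p6)) = F ^ T = T
(~~(p1 ^ p6) | (p1 <-> (p6 -> p1))) <-> ((p1 <-> (p1 -> p6)) ^ (p2 <-> (p1 <-> p6))) = T <-> T = T
p1 -> p6 = F -> T = T
p2 | (p1 -> p6) = F | T = T
p1 <-> (p2 | (p1 -> p6)) = F <-> T = F
p6 <-> p1 = T <-> F = F
(p1 <-> (p2 | (p1 -> p6))) <-> (p6 <-> p1) = F <-> F = T
((~~(p1 ^ p6) | (p1 <-> (p6 -> p1))) <-> ((p1 <-> (p1 -> p6)) ^ (p2 <-> (p1 <-> p6)))) -> ((p1 <-> (p2 | (p1 -> p6))) <-> (p6 <-> p1)) = T -> T = T

T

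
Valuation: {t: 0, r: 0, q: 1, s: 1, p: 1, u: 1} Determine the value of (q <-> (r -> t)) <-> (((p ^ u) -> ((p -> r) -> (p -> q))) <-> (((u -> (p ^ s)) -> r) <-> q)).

Substituting t=0, r=0, q=1, s=1, p=1, u=1:
r -> t = 0 -> 0 = 1
q <-> (r -> t) = 1 <-> 1 = 1
p ^ u = 1 ^ 1 = 0
p -> r = 1 -> 0 = 0
p -> q = 1 -> 1 = 1
(p -> r) -> (p -> q) = 0 -> 1 = 1
(p ^ u) -> ((p -> r) -> (p -> q)) = 0 -> 1 = 1
p ^ s = 1 ^ 1 = 0
u -> (p ^ s) = 1 -> 0 = 0
(u -> (p ^ s)) -> r = 0 -> 0 = 1
((u -> (p ^ s)) -> r) <-> q = 1 <-> 1 = 1
((p ^ u) -> ((p -> r) -> (p -> q))) <-> (((u -> (p ^ s)) -> r) <-> q) = 1 <-> 1 = 1
(q <-> (r -> t)) <-> (((p ^ u) -> ((p -> r) -> (p -> q))) <-> (((u -> (p ^ s)) -> r) <-> q)) = 1 <-> 1 = 1

1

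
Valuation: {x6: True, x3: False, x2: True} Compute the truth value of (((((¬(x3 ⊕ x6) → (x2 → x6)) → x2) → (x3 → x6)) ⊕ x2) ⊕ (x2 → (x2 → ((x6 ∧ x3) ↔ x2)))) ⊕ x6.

True

x3 ⊕ x6 = False ⊕ True = True
¬(x3 ⊕ x6) = ¬True = False
x2 → x6 = True → True = True
¬(x3 ⊕ x6) → (x2 → x6) = False → True = True
(¬(x3 ⊕ x6) → (x2 → x6)) → x2 = True → True = True
x3 → x6 = False → True = True
((¬(x3 ⊕ x6) → (x2 → x6)) → x2) → (x3 → x6) = True → True = True
(((¬(x3 ⊕ x6) → (x2 → x6)) → x2) → (x3 → x6)) ⊕ x2 = True ⊕ True = False
x6 ∧ x3 = True ∧ False = False
(x6 ∧ x3) ↔ x2 = False ↔ True = False
x2 → ((x6 ∧ x3) ↔ x2) = True → False = False
x2 → (x2 → ((x6 ∧ x3) ↔ x2)) = True → False = False
((((¬(x3 ⊕ x6) → (x2 → x6)) → x2) → (x3 → x6)) ⊕ x2) ⊕ (x2 → (x2 → ((x6 ∧ x3) ↔ x2))) = False ⊕ False = False
(((((¬(x3 ⊕ x6) → (x2 → x6)) → x2) → (x3 → x6)) ⊕ x2) ⊕ (x2 → (x2 → ((x6 ∧ x3) ↔ x2)))) ⊕ x6 = False ⊕ True = True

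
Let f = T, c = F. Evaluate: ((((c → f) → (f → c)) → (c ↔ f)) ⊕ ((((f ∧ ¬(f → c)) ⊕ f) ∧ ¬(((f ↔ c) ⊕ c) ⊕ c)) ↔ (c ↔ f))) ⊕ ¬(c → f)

F

c → f = F → T = T
f → c = T → F = F
(c → f) → (f → c) = T → F = F
c ↔ f = F ↔ T = F
((c → f) → (f → c)) → (c ↔ f) = F → F = T
f → c = T → F = F
¬(f → c) = ¬F = T
f ∧ ¬(f → c) = T ∧ T = T
(f ∧ ¬(f → c)) ⊕ f = T ⊕ T = F
f ↔ c = T ↔ F = F
(f ↔ c) ⊕ c = F ⊕ F = F
((f ↔ c) ⊕ c) ⊕ c = F ⊕ F = F
¬(((f ↔ c) ⊕ c) ⊕ c) = ¬F = T
((f ∧ ¬(f → c)) ⊕ f) ∧ ¬(((f ↔ c) ⊕ c) ⊕ c) = F ∧ T = F
c ↔ f = F ↔ T = F
(((f ∧ ¬(f → c)) ⊕ f) ∧ ¬(((f ↔ c) ⊕ c) ⊕ c)) ↔ (c ↔ f) = F ↔ F = T
(((c → f) → (f → c)) → (c ↔ f)) ⊕ ((((f ∧ ¬(f → c)) ⊕ f) ∧ ¬(((f ↔ c) ⊕ c) ⊕ c)) ↔ (c ↔ f)) = T ⊕ T = F
c → f = F → T = T
¬(c → f) = ¬T = F
((((c → f) → (f → c)) → (c ↔ f)) ⊕ ((((f ∧ ¬(f → c)) ⊕ f) ∧ ¬(((f ↔ c) ⊕ c) ⊕ c)) ↔ (c ↔ f))) ⊕ ¬(c → f) = F ⊕ F = F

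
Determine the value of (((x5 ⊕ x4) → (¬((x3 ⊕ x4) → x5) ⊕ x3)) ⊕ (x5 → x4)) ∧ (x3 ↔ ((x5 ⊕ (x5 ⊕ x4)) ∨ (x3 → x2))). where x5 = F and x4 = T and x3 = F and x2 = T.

x5 ⊕ x4 = F ⊕ T = T
x3 ⊕ x4 = F ⊕ T = T
(x3 ⊕ x4) → x5 = T → F = F
¬((x3 ⊕ x4) → x5) = ¬F = T
¬((x3 ⊕ x4) → x5) ⊕ x3 = T ⊕ F = T
(x5 ⊕ x4) → (¬((x3 ⊕ x4) → x5) ⊕ x3) = T → T = T
x5 → x4 = F → T = T
((x5 ⊕ x4) → (¬((x3 ⊕ x4) → x5) ⊕ x3)) ⊕ (x5 → x4) = T ⊕ T = F
x5 ⊕ x4 = F ⊕ T = T
x5 ⊕ (x5 ⊕ x4) = F ⊕ T = T
x3 → x2 = F → T = T
(x5 ⊕ (x5 ⊕ x4)) ∨ (x3 → x2) = T ∨ T = T
x3 ↔ ((x5 ⊕ (x5 ⊕ x4)) ∨ (x3 → x2)) = F ↔ T = F
(((x5 ⊕ x4) → (¬((x3 ⊕ x4) → x5) ⊕ x3)) ⊕ (x5 → x4)) ∧ (x3 ↔ ((x5 ⊕ (x5 ⊕ x4)) ∨ (x3 → x2))) = F ∧ F = F

F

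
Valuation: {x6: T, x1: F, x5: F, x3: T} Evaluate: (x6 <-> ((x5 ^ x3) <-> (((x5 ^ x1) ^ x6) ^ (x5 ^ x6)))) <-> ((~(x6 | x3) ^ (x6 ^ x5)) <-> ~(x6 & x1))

x5 ^ x3 = F ^ T = T
x5 ^ x1 = F ^ F = F
(x5 ^ x1) ^ x6 = F ^ T = T
x5 ^ x6 = F ^ T = T
((x5 ^ x1) ^ x6) ^ (x5 ^ x6) = T ^ T = F
(x5 ^ x3) <-> (((x5 ^ x1) ^ x6) ^ (x5 ^ x6)) = T <-> F = F
x6 <-> ((x5 ^ x3) <-> (((x5 ^ x1) ^ x6) ^ (x5 ^ x6))) = T <-> F = F
x6 | x3 = T | T = T
~(x6 | x3) = ~T = F
x6 ^ x5 = T ^ F = T
~(x6 | x3) ^ (x6 ^ x5) = F ^ T = T
x6 & x1 = T & F = F
~(x6 & x1) = ~F = T
(~(x6 | x3) ^ (x6 ^ x5)) <-> ~(x6 & x1) = T <-> T = T
(x6 <-> ((x5 ^ x3) <-> (((x5 ^ x1) ^ x6) ^ (x5 ^ x6)))) <-> ((~(x6 | x3) ^ (x6 ^ x5)) <-> ~(x6 & x1)) = F <-> T = F

F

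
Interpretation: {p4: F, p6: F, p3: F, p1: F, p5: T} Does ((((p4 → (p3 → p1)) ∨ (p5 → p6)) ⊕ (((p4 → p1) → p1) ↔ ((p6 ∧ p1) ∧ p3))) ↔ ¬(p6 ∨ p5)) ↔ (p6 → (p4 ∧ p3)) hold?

p3 → p1 = F → F = T
p4 → (p3 → p1) = F → T = T
p5 → p6 = T → F = F
(p4 → (p3 → p1)) ∨ (p5 → p6) = T ∨ F = T
p4 → p1 = F → F = T
(p4 → p1) → p1 = T → F = F
p6 ∧ p1 = F ∧ F = F
(p6 ∧ p1) ∧ p3 = F ∧ F = F
((p4 → p1) → p1) ↔ ((p6 ∧ p1) ∧ p3) = F ↔ F = T
((p4 → (p3 → p1)) ∨ (p5 → p6)) ⊕ (((p4 → p1) → p1) ↔ ((p6 ∧ p1) ∧ p3)) = T ⊕ T = F
p6 ∨ p5 = F ∨ T = T
¬(p6 ∨ p5) = ¬T = F
(((p4 → (p3 → p1)) ∨ (p5 → p6)) ⊕ (((p4 → p1) → p1) ↔ ((p6 ∧ p1) ∧ p3))) ↔ ¬(p6 ∨ p5) = F ↔ F = T
p4 ∧ p3 = F ∧ F = F
p6 → (p4 ∧ p3) = F → F = T
((((p4 → (p3 → p1)) ∨ (p5 → p6)) ⊕ (((p4 → p1) → p1) ↔ ((p6 ∧ p1) ∧ p3))) ↔ ¬(p6 ∨ p5)) ↔ (p6 → (p4 ∧ p3)) = T ↔ T = T

T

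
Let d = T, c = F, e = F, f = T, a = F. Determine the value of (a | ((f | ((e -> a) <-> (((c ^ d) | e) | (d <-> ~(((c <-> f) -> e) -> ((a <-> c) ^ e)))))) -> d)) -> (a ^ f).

T

e -> a = F -> F = T
c ^ d = F ^ T = T
(c ^ d) | e = T | F = T
c <-> f = F <-> T = F
(c <-> f) -> e = F -> F = T
a <-> c = F <-> F = T
(a <-> c) ^ e = T ^ F = T
((c <-> f) -> e) -> ((a <-> c) ^ e) = T -> T = T
~(((c <-> f) -> e) -> ((a <-> c) ^ e)) = ~T = F
d <-> ~(((c <-> f) -> e) -> ((a <-> c) ^ e)) = T <-> F = F
((c ^ d) | e) | (d <-> ~(((c <-> f) -> e) -> ((a <-> c) ^ e))) = T | F = T
(e -> a) <-> (((c ^ d) | e) | (d <-> ~(((c <-> f) -> e) -> ((a <-> c) ^ e)))) = T <-> T = T
f | ((e -> a) <-> (((c ^ d) | e) | (d <-> ~(((c <-> f) -> e) -> ((a <-> c) ^ e))))) = T | T = T
(f | ((e -> a) <-> (((c ^ d) | e) | (d <-> ~(((c <-> f) -> e) -> ((a <-> c) ^ e)))))) -> d = T -> T = T
a | ((f | ((e -> a) <-> (((c ^ d) | e) | (d <-> ~(((c <-> f) -> e) -> ((a <-> c) ^ e)))))) -> d) = F | T = T
a ^ f = F ^ T = T
(a | ((f | ((e -> a) <-> (((c ^ d) | e) | (d <-> ~(((c <-> f) -> e) -> ((a <-> c) ^ e)))))) -> d)) -> (a ^ f) = T -> T = T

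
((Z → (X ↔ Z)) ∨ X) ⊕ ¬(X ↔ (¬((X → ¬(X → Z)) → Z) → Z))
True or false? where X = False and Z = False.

X ↔ Z = False ↔ False = True
Z → (X ↔ Z) = False → True = True
(Z → (X ↔ Z)) ∨ X = True ∨ False = True
X → Z = False → False = True
¬(X → Z) = ¬True = False
X → ¬(X → Z) = False → False = True
(X → ¬(X → Z)) → Z = True → False = False
¬((X → ¬(X → Z)) → Z) = ¬False = True
¬((X → ¬(X → Z)) → Z) → Z = True → False = False
X ↔ (¬((X → ¬(X → Z)) → Z) → Z) = False ↔ False = True
¬(X ↔ (¬((X → ¬(X → Z)) → Z) → Z)) = ¬True = False
((Z → (X ↔ Z)) ∨ X) ⊕ ¬(X ↔ (¬((X → ¬(X → Z)) → Z) → Z)) = True ⊕ False = True

True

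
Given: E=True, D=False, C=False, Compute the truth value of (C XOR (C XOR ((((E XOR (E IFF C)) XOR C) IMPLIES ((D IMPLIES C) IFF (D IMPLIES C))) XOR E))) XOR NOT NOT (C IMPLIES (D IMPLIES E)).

E IFF C = True IFF False = False
E XOR (E IFF C) = True XOR False = True
(E XOR (E IFF C)) XOR C = True XOR False = True
D IMPLIES C = False IMPLIES False = True
D IMPLIES C = False IMPLIES False = True
(D IMPLIES C) IFF (D IMPLIES C) = True IFF True = True
((E XOR (E IFF C)) XOR C) IMPLIES ((D IMPLIES C) IFF (D IMPLIES C)) = True IMPLIES True = True
(((E XOR (E IFF C)) XOR C) IMPLIES ((D IMPLIES C) IFF (D IMPLIES C))) XOR E = True XOR True = False
C XOR ((((E XOR (E IFF C)) XOR C) IMPLIES ((D IMPLIES C) IFF (D IMPLIES C))) XOR E) = False XOR False = False
C XOR (C XOR ((((E XOR (E IFF C)) XOR C) IMPLIES ((D IMPLIES C) IFF (D IMPLIES C))) XOR E)) = False XOR False = False
D IMPLIES E = False IMPLIES True = True
C IMPLIES (D IMPLIES E) = False IMPLIES True = True
NOT (C IMPLIES (D IMPLIES E)) = NOT True = False
NOT NOT (C IMPLIES (D IMPLIES E)) = NOT False = True
(C XOR (C XOR ((((E XOR (E IFF C)) XOR C) IMPLIES ((D IMPLIES C) IFF (D IMPLIES C))) XOR E))) XOR NOT NOT (C IMPLIES (D IMPLIES E)) = False XOR True = True

True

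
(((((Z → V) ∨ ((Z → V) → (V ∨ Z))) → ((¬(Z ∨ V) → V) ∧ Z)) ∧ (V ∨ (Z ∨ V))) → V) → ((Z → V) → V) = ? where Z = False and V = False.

Z → V = False → False = True
Z → V = False → False = True
V ∨ Z = False ∨ False = False
(Z → V) → (V ∨ Z) = True → False = False
(Z → V) ∨ ((Z → V) → (V ∨ Z)) = True ∨ False = True
Z ∨ V = False ∨ False = False
¬(Z ∨ V) = ¬False = True
¬(Z ∨ V) → V = True → False = False
(¬(Z ∨ V) → V) ∧ Z = False ∧ False = False
((Z → V) ∨ ((Z → V) → (V ∨ Z))) → ((¬(Z ∨ V) → V) ∧ Z) = True → False = False
Z ∨ V = False ∨ False = False
V ∨ (Z ∨ V) = False ∨ False = False
(((Z → V) ∨ ((Z → V) → (V ∨ Z))) → ((¬(Z ∨ V) → V) ∧ Z)) ∧ (V ∨ (Z ∨ V)) = False ∧ False = False
((((Z → V) ∨ ((Z → V) → (V ∨ Z))) → ((¬(Z ∨ V) → V) ∧ Z)) ∧ (V ∨ (Z ∨ V))) → V = False → False = True
Z → V = False → False = True
(Z → V) → V = True → False = False
(((((Z → V) ∨ ((Z → V) → (V ∨ Z))) → ((¬(Z ∨ V) → V) ∧ Z)) ∧ (V ∨ (Z ∨ V))) → V) → ((Z → V) → V) = True → False = False

False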